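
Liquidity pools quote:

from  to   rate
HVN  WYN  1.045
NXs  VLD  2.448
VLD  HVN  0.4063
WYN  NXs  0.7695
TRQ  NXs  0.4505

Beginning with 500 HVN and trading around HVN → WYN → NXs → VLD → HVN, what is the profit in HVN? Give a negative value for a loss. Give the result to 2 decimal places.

500 HVN × 1.045 = 522.5 WYN
522.5 WYN × 0.7695 = 402.06375 NXs
402.06375 NXs × 2.448 = 984.25206 VLD
984.25206 VLD × 0.4063 = 399.901611978 HVN
Net change: 399.901611978 − 500 = -100.098388022 HVN

-100.10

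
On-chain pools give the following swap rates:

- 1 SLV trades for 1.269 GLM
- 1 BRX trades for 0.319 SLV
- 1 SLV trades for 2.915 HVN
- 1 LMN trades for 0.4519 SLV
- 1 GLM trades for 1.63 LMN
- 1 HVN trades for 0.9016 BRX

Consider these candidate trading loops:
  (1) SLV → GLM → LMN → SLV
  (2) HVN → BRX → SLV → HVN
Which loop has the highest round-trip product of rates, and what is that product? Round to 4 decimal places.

(1) 1.269 × 1.63 × 0.4519 = 0.93474
(2) 0.9016 × 0.319 × 2.915 = 0.83838
Highest is cycle (1) at 0.9347 (≤1, no arbitrage).

0.9347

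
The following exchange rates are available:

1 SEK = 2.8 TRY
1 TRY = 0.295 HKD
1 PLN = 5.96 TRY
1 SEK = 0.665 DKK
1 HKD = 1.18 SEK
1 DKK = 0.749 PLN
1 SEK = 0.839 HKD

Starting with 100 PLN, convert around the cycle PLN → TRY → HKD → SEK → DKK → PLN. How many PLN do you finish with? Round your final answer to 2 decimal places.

100 PLN × 5.96 = 596 TRY
596 TRY × 0.295 = 175.82 HKD
175.82 HKD × 1.18 = 207.4676 SEK
207.4676 SEK × 0.665 = 137.965954 DKK
137.965954 DKK × 0.749 = 103.336499546 PLN

103.34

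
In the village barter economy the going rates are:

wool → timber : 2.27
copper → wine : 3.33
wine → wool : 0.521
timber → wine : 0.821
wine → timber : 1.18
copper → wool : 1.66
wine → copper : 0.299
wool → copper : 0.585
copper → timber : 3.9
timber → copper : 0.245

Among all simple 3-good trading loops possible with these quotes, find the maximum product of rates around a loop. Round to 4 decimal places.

wool→copper→wine→wool: 0.585 × 3.33 × 0.521 = 1.01493
wool→timber→wine→wool: 2.27 × 0.821 × 0.521 = 0.97097
copper→wine→timber→copper: 3.33 × 1.18 × 0.245 = 0.96270
copper→timber→wine→copper: 3.9 × 0.821 × 0.299 = 0.95737
wool→timber→copper→wool: 2.27 × 0.245 × 1.66 = 0.92321
Maximum is wool→copper→wine→wool at 1.0149; arbitrage exists.

1.0149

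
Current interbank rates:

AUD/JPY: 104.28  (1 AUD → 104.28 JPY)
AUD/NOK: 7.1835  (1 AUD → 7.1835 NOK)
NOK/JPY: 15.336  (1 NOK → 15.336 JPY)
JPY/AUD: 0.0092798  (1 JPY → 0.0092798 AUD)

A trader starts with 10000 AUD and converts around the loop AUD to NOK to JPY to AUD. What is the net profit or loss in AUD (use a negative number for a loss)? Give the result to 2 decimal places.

223.20

10000 AUD × 7.1835 = 71835 NOK
71835 NOK × 15.336 = 1101661.56 JPY
1101661.56 JPY × 0.0092798 = 10223.198944488 AUD
Net change: 10223.198944488 − 10000 = 223.198944488 AUD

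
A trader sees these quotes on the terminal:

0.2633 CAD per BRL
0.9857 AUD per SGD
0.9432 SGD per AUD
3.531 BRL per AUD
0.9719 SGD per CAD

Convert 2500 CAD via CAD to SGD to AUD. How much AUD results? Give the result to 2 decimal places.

2395.00

2500 CAD × 0.9719 = 2429.75 SGD
2429.75 SGD × 0.9857 = 2395.004575 AUD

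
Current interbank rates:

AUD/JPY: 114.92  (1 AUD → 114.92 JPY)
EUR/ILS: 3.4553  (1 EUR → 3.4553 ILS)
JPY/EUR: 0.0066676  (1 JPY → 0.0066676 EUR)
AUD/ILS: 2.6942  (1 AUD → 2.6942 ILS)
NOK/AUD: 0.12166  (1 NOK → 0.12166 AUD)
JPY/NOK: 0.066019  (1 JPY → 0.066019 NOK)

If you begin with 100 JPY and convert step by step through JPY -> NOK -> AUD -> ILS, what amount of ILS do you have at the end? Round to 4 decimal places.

100 JPY × 0.066019 = 6.6019 NOK
6.6019 NOK × 0.12166 = 0.803187154 AUD
0.803187154 AUD × 2.6942 = 2.1639468303068 ILS

2.1639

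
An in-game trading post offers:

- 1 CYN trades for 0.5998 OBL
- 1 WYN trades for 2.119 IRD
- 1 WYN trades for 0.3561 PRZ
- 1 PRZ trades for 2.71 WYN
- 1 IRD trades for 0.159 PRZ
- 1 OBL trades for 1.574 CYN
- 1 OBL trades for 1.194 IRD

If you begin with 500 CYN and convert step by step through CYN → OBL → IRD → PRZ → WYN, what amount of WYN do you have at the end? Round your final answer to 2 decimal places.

500 CYN × 0.5998 = 299.9 OBL
299.9 OBL × 1.194 = 358.0806 IRD
358.0806 IRD × 0.159 = 56.9348154 PRZ
56.9348154 PRZ × 2.71 = 154.293349734 WYN

154.29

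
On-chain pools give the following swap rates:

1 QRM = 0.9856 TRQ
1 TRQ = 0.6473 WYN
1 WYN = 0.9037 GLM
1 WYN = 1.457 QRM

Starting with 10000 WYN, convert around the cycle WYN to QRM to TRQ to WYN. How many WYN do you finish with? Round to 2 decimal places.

10000 WYN × 1.457 = 14570 QRM
14570 QRM × 0.9856 = 14360.192 TRQ
14360.192 TRQ × 0.6473 = 9295.3522816 WYN

9295.35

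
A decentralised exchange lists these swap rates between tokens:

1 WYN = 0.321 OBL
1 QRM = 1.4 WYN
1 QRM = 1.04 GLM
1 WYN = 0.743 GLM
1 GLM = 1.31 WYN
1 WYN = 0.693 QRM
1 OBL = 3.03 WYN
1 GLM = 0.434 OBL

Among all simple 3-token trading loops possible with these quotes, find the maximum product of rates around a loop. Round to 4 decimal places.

0.9771

WYN→GLM→OBL→WYN: 0.743 × 0.434 × 3.03 = 0.97706
WYN→QRM→GLM→WYN: 0.693 × 1.04 × 1.31 = 0.94414
Maximum is WYN→GLM→OBL→WYN at 0.9771; no arbitrage — every cycle loses value.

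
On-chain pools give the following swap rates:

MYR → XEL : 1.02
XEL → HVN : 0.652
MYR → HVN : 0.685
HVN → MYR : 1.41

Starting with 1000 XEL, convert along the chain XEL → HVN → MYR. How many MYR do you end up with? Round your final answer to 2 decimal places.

1000 XEL × 0.652 = 652 HVN
652 HVN × 1.41 = 919.32 MYR

919.32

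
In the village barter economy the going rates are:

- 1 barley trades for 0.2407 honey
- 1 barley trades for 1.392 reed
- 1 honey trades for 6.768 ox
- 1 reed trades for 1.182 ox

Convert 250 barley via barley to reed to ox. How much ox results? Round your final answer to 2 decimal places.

250 barley × 1.392 = 348 reed
348 reed × 1.182 = 411.336 ox

411.34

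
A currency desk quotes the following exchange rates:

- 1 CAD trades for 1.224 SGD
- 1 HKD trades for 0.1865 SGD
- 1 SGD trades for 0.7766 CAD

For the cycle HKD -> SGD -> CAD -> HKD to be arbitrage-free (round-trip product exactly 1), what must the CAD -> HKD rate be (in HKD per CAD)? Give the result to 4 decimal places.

6.9044

Known legs of the cycle: 0.1865 × 0.7766 = 0.1448359
For no arbitrage the full-cycle product must be 1, so the missing rate is 1 / 0.1448359 ≈ 6.904366.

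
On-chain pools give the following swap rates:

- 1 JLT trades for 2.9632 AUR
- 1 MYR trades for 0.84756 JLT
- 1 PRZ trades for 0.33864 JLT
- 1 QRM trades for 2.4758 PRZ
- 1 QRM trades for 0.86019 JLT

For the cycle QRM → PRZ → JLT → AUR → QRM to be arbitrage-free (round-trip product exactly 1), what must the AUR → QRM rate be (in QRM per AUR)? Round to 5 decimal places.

0.40252

Known legs of the cycle: 2.4758 × 0.33864 × 2.9632 = 2.4843614352384
For no arbitrage the full-cycle product must be 1, so the missing rate is 1 / 2.4843614352384 ≈ 0.4025179.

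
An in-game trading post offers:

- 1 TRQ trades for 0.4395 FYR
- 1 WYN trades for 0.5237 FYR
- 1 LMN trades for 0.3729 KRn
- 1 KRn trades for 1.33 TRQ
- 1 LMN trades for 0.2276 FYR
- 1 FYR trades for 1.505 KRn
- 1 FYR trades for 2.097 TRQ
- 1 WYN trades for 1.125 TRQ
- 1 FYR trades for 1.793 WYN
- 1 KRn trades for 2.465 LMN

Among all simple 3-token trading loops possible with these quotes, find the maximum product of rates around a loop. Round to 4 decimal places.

0.8865

WYN→TRQ→FYR→WYN: 1.125 × 0.4395 × 1.793 = 0.88653
KRn→TRQ→FYR→KRn: 1.33 × 0.4395 × 1.505 = 0.87973
KRn→LMN→FYR→KRn: 2.465 × 0.2276 × 1.505 = 0.84436
Maximum is WYN→TRQ→FYR→WYN at 0.8865; no arbitrage — every cycle loses value.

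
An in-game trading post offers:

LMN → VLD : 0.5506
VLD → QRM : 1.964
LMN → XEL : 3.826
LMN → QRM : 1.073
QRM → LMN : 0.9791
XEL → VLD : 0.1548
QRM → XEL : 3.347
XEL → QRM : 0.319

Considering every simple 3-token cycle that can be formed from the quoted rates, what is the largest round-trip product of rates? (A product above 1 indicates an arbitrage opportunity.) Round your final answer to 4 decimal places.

1.1950

XEL→QRM→LMN→XEL: 0.319 × 0.9791 × 3.826 = 1.19499
LMN→VLD→QRM→LMN: 0.5506 × 1.964 × 0.9791 = 1.05878
XEL→VLD→QRM→XEL: 0.1548 × 1.964 × 3.347 = 1.01758
Maximum is XEL→QRM→LMN→XEL at 1.1950; arbitrage exists.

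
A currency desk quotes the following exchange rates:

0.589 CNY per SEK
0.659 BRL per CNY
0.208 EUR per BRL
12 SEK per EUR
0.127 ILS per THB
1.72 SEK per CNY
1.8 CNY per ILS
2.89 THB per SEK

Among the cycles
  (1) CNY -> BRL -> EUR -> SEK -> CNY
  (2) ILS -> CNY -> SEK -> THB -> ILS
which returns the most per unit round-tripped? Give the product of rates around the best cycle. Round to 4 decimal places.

(1) 0.659 × 0.208 × 12 × 0.589 = 0.96882
(2) 1.8 × 1.72 × 2.89 × 0.127 = 1.13632
Highest is cycle (2) at 1.1363 (>1, arbitrage).

1.1363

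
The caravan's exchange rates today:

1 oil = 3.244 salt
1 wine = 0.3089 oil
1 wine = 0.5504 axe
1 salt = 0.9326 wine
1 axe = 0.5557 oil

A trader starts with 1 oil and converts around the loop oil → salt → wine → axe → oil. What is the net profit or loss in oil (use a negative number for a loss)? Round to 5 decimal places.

1 oil × 3.244 = 3.244 salt
3.244 salt × 0.9326 = 3.0253544 wine
3.0253544 wine × 0.5504 = 1.66515506176 axe
1.66515506176 axe × 0.5557 = 0.925326667820032 oil
Net change: 0.925326667820032 − 1 = -0.074673332179968 oil

-0.07467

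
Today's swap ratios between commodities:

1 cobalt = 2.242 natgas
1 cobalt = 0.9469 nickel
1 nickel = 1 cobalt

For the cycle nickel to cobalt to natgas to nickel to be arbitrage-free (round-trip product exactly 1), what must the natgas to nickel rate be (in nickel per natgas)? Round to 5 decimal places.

0.44603

Known legs of the cycle: 1 × 2.242 = 2.242
For no arbitrage the full-cycle product must be 1, so the missing rate is 1 / 2.242 ≈ 0.4460303.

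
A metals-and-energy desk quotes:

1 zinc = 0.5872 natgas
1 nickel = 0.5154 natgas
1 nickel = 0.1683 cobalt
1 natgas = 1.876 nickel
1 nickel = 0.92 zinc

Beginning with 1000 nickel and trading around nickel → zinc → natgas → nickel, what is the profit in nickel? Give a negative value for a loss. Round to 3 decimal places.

13.460

1000 nickel × 0.92 = 920 zinc
920 zinc × 0.5872 = 540.224 natgas
540.224 natgas × 1.876 = 1013.460224 nickel
Net change: 1013.460224 − 1000 = 13.460224 nickel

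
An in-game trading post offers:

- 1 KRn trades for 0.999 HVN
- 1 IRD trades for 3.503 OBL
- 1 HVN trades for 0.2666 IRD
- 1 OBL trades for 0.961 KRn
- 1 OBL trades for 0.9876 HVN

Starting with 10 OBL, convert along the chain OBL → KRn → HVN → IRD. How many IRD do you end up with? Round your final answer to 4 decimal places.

10 OBL × 0.961 = 9.61 KRn
9.61 KRn × 0.999 = 9.60039 HVN
9.60039 HVN × 0.2666 = 2.559463974 IRD

2.5595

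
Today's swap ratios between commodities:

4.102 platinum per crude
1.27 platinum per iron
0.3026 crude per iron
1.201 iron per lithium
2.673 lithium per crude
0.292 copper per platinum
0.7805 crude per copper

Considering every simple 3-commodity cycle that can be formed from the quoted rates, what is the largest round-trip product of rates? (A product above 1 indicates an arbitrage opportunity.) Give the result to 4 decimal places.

lithium→iron→crude→lithium: 1.201 × 0.3026 × 2.673 = 0.97143
platinum→copper→crude→platinum: 0.292 × 0.7805 × 4.102 = 0.93487
Maximum is lithium→iron→crude→lithium at 0.9714; no arbitrage — every cycle loses value.

0.9714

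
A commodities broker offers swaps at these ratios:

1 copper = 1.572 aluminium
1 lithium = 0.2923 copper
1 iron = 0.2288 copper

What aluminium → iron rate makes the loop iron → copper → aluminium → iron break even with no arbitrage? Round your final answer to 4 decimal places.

2.7803

Known legs of the cycle: 0.2288 × 1.572 = 0.3596736
For no arbitrage the full-cycle product must be 1, so the missing rate is 1 / 0.3596736 ≈ 2.780299.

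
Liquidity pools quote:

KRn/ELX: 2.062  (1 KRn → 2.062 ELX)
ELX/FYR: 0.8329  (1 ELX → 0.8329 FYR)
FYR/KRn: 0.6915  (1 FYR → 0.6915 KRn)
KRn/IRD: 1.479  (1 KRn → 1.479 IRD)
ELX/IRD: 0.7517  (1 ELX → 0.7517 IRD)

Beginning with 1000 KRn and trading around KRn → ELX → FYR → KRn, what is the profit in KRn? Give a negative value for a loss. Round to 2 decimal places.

1000 KRn × 2.062 = 2062 ELX
2062 ELX × 0.8329 = 1717.4398 FYR
1717.4398 FYR × 0.6915 = 1187.6096217 KRn
Net change: 1187.6096217 − 1000 = 187.6096217 KRn

187.61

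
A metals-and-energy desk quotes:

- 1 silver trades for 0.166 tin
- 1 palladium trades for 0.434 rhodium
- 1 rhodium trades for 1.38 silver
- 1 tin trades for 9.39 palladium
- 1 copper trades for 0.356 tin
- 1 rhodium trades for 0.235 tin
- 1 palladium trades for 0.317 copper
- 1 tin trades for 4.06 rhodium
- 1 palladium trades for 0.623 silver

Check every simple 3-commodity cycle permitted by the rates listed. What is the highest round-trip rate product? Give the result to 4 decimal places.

1.0597

palladium→copper→tin→palladium: 0.317 × 0.356 × 9.39 = 1.05968
palladium→silver→tin→palladium: 0.623 × 0.166 × 9.39 = 0.97110
rhodium→tin→palladium→rhodium: 0.235 × 9.39 × 0.434 = 0.95769
rhodium→silver→tin→rhodium: 1.38 × 0.166 × 4.06 = 0.93006
Maximum is palladium→copper→tin→palladium at 1.0597; arbitrage exists.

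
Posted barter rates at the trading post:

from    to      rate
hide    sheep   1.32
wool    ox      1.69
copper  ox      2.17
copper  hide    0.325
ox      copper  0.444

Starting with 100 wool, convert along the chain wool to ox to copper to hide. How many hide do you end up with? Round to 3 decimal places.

24.387

100 wool × 1.69 = 169 ox
169 ox × 0.444 = 75.036 copper
75.036 copper × 0.325 = 24.3867 hide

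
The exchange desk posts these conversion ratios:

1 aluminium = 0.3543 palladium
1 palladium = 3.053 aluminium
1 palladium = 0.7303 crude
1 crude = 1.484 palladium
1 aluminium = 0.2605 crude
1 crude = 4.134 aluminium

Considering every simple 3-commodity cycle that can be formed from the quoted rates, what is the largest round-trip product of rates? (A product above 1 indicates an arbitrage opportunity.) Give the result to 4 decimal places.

1.1802

aluminium→crude→palladium→aluminium: 0.2605 × 1.484 × 3.053 = 1.18023
aluminium→palladium→crude→aluminium: 0.3543 × 0.7303 × 4.134 = 1.06965
Maximum is aluminium→crude→palladium→aluminium at 1.1802; arbitrage exists.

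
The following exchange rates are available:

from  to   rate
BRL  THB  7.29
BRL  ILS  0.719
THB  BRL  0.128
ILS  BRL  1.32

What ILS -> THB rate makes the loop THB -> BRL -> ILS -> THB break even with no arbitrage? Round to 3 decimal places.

Known legs of the cycle: 0.128 × 0.719 = 0.092032
For no arbitrage the full-cycle product must be 1, so the missing rate is 1 / 0.092032 ≈ 10.86579.

10.866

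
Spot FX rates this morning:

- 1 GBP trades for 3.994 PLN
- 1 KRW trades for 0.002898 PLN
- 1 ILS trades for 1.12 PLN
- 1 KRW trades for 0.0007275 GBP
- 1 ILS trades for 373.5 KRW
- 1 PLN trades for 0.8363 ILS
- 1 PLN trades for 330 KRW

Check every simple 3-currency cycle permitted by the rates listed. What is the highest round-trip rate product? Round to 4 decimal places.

0.9589

GBP→PLN→KRW→GBP: 3.994 × 330 × 0.0007275 = 0.95886
ILS→KRW→PLN→ILS: 373.5 × 0.002898 × 0.8363 = 0.90521
Maximum is GBP→PLN→KRW→GBP at 0.9589; no arbitrage — every cycle loses value.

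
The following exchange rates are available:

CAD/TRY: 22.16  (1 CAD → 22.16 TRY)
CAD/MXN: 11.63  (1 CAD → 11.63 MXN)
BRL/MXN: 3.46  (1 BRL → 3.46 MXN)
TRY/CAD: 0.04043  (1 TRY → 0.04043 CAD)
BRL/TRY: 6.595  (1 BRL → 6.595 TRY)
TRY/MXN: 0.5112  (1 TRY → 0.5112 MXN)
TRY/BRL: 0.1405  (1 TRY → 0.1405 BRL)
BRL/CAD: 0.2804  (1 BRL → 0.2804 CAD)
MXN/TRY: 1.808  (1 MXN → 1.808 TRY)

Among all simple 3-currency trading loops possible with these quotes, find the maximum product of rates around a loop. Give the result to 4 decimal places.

BRL→MXN→TRY→BRL: 3.46 × 1.808 × 0.1405 = 0.87892
BRL→CAD→TRY→BRL: 0.2804 × 22.16 × 0.1405 = 0.87302
MXN→TRY→CAD→MXN: 1.808 × 0.04043 × 11.63 = 0.85012
Maximum is BRL→MXN→TRY→BRL at 0.8789; no arbitrage — every cycle loses value.

0.8789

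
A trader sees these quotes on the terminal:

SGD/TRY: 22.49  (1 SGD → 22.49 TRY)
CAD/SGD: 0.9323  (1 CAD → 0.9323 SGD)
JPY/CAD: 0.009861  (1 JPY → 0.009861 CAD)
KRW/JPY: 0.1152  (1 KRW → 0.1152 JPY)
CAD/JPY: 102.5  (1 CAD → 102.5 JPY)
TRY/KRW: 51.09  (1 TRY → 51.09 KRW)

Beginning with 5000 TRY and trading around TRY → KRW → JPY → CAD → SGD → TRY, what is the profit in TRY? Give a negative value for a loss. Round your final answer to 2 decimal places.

1084.49

5000 TRY × 51.09 = 255450 KRW
255450 KRW × 0.1152 = 29427.84 JPY
29427.84 JPY × 0.009861 = 290.18793024 CAD
290.18793024 CAD × 0.9323 = 270.542207362752 SGD
270.542207362752 SGD × 22.49 = 6084.49424358829248 TRY
Net change: 6084.49424358829248 − 5000 = 1084.49424358829248 TRY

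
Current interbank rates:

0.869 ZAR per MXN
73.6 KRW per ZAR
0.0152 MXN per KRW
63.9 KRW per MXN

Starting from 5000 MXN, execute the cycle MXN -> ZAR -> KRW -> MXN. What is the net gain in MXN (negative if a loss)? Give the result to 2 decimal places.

5000 MXN × 0.869 = 4345 ZAR
4345 ZAR × 73.6 = 319792 KRW
319792 KRW × 0.0152 = 4860.8384 MXN
Net change: 4860.8384 − 5000 = -139.1616 MXN

-139.16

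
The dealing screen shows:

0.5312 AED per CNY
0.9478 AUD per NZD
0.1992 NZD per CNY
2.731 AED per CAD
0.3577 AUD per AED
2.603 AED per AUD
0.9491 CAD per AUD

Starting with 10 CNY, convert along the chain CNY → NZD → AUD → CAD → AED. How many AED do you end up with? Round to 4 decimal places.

4.8937

10 CNY × 0.1992 = 1.992 NZD
1.992 NZD × 0.9478 = 1.8880176 AUD
1.8880176 AUD × 0.9491 = 1.79191750416 CAD
1.79191750416 CAD × 2.731 = 4.89372670386096 AED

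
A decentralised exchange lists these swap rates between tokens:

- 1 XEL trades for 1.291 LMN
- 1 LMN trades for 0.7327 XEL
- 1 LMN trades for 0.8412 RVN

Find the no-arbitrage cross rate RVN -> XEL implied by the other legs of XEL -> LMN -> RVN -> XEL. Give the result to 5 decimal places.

Known legs of the cycle: 1.291 × 0.8412 = 1.0859892
For no arbitrage the full-cycle product must be 1, so the missing rate is 1 / 1.0859892 ≈ 0.9208195.

0.92082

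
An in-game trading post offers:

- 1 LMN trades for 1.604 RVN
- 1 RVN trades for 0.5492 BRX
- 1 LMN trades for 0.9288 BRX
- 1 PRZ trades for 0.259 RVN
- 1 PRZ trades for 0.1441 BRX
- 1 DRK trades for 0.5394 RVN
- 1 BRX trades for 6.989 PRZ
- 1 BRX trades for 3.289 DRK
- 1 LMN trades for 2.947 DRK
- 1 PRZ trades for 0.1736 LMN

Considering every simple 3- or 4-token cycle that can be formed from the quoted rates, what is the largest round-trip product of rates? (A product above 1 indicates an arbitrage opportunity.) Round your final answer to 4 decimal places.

1.1269

LMN→BRX→PRZ→LMN: 0.9288 × 6.989 × 0.1736 = 1.12690
RVN→BRX→PRZ→LMN→RVN: 0.5492 × 6.989 × 0.1736 × 1.604 = 1.06881
RVN→BRX→PRZ→RVN: 0.5492 × 6.989 × 0.259 = 0.99413
DRK→RVN→BRX→DRK: 0.5394 × 0.5492 × 3.289 = 0.97433
Maximum is LMN→BRX→PRZ→LMN at 1.1269; arbitrage exists.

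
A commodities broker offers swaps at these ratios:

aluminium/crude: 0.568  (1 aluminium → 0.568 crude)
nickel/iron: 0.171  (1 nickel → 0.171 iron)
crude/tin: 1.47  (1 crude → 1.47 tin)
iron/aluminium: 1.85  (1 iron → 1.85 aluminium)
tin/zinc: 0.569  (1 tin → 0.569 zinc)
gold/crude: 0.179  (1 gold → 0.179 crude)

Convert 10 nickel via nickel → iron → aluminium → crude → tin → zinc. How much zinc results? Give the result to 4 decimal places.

10 nickel × 0.171 = 1.71 iron
1.71 iron × 1.85 = 3.1635 aluminium
3.1635 aluminium × 0.568 = 1.796868 crude
1.796868 crude × 1.47 = 2.64139596 tin
2.64139596 tin × 0.569 = 1.50295430124 zinc

1.5030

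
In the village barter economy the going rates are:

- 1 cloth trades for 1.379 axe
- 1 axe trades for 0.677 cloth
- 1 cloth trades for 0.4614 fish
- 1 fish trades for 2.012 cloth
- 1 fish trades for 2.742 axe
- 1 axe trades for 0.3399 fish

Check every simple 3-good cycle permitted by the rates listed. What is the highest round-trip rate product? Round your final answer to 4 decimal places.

cloth→axe→fish→cloth: 1.379 × 0.3399 × 2.012 = 0.94307
cloth→fish→axe→cloth: 0.4614 × 2.742 × 0.677 = 0.85651
Maximum is cloth→axe→fish→cloth at 0.9431; no arbitrage — every cycle loses value.

0.9431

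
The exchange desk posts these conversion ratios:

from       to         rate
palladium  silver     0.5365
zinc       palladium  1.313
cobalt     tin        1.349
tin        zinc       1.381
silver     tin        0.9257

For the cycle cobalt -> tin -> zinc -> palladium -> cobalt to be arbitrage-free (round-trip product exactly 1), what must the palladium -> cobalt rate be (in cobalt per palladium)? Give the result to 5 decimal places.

0.40882

Known legs of the cycle: 1.349 × 1.381 × 1.313 = 2.446078297
For no arbitrage the full-cycle product must be 1, so the missing rate is 1 / 2.446078297 ≈ 0.4088177.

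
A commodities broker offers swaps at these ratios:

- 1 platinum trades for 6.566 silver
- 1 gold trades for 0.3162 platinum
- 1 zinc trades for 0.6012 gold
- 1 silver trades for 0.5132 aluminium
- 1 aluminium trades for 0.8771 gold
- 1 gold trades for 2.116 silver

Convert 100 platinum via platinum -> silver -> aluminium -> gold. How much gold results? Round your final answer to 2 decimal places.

295.55

100 platinum × 6.566 = 656.6 silver
656.6 silver × 0.5132 = 336.96712 aluminium
336.96712 aluminium × 0.8771 = 295.553860952 gold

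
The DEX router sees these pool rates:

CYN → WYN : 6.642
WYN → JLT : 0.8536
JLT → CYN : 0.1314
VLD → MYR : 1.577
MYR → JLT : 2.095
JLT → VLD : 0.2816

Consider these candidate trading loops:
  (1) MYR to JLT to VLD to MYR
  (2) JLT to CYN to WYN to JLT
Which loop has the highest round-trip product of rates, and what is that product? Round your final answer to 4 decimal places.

0.9304

(1) 2.095 × 0.2816 × 1.577 = 0.93035
(2) 0.1314 × 6.642 × 0.8536 = 0.74499
Highest is cycle (1) at 0.9304 (≤1, no arbitrage).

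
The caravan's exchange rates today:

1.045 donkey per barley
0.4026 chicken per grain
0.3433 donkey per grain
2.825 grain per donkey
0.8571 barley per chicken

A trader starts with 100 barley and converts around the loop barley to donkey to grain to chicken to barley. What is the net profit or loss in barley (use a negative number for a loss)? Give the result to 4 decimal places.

100 barley × 1.045 = 104.5 donkey
104.5 donkey × 2.825 = 295.2125 grain
295.2125 grain × 0.4026 = 118.8525525 chicken
118.8525525 chicken × 0.8571 = 101.86852274775 barley
Net change: 101.86852274775 − 100 = 1.86852274775 barley

1.8685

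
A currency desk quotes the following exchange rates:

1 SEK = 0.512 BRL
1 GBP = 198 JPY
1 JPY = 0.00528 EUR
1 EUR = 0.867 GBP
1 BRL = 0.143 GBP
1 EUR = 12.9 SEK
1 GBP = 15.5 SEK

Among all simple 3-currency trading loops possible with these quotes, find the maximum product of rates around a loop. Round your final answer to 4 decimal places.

1.1348

GBP→SEK→BRL→GBP: 15.5 × 0.512 × 0.143 = 1.13485
GBP→JPY→EUR→GBP: 198 × 0.00528 × 0.867 = 0.90640
Maximum is GBP→SEK→BRL→GBP at 1.1348; arbitrage exists.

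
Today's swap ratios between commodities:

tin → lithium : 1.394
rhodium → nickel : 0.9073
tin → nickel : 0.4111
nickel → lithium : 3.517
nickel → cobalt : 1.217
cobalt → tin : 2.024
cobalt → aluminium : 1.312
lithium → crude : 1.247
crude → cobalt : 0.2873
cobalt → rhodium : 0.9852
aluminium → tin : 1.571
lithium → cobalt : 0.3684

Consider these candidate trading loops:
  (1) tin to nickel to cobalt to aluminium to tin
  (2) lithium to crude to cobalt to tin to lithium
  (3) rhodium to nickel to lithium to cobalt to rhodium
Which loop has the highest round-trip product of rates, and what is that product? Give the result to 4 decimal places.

1.1582

(1) 0.4111 × 1.217 × 1.312 × 1.571 = 1.03121
(2) 1.247 × 0.2873 × 2.024 × 1.394 = 1.01082
(3) 0.9073 × 3.517 × 0.3684 × 0.9852 = 1.15816
Highest is cycle (3) at 1.1582 (>1, arbitrage).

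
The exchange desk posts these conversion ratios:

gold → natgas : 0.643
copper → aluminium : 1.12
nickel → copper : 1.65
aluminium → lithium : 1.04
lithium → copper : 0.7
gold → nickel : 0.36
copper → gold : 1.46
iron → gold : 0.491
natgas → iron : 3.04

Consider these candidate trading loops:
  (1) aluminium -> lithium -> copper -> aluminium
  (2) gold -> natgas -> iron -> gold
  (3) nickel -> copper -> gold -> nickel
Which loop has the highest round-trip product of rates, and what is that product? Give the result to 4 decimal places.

0.9598

(1) 1.04 × 0.7 × 1.12 = 0.81536
(2) 0.643 × 3.04 × 0.491 = 0.95977
(3) 1.65 × 1.46 × 0.36 = 0.86724
Highest is cycle (2) at 0.9598 (≤1, no arbitrage).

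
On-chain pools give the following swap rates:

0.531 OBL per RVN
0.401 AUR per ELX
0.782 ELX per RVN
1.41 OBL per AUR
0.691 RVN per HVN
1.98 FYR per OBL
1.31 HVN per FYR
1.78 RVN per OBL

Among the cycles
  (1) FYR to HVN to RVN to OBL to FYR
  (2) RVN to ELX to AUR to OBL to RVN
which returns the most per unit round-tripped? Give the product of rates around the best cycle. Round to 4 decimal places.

0.9517

(1) 1.31 × 0.691 × 0.531 × 1.98 = 0.95172
(2) 0.782 × 0.401 × 1.41 × 1.78 = 0.78703
Highest is cycle (1) at 0.9517 (≤1, no arbitrage).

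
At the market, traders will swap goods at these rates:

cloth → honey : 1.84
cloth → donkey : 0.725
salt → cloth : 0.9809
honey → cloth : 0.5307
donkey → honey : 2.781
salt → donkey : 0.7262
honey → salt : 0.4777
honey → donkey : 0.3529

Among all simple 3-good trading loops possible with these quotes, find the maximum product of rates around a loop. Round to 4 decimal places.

1.0700

honey→cloth→donkey→honey: 0.5307 × 0.725 × 2.781 = 1.07001
honey→salt→donkey→honey: 0.4777 × 0.7262 × 2.781 = 0.96474
honey→salt→cloth→honey: 0.4777 × 0.9809 × 1.84 = 0.86218
Maximum is honey→cloth→donkey→honey at 1.0700; arbitrage exists.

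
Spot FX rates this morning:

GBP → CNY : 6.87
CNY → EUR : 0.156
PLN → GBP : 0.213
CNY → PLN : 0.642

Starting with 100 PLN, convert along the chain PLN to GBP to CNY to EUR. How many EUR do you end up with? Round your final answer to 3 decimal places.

100 PLN × 0.213 = 21.3 GBP
21.3 GBP × 6.87 = 146.331 CNY
146.331 CNY × 0.156 = 22.827636 EUR

22.828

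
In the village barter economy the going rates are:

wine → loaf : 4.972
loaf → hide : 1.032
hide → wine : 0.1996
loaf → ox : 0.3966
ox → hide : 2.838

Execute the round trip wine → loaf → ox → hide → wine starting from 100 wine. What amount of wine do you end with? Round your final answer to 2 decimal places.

100 wine × 4.972 = 497.2 loaf
497.2 loaf × 0.3966 = 197.18952 ox
197.18952 ox × 2.838 = 559.62385776 hide
559.62385776 hide × 0.1996 = 111.700922008896 wine

111.70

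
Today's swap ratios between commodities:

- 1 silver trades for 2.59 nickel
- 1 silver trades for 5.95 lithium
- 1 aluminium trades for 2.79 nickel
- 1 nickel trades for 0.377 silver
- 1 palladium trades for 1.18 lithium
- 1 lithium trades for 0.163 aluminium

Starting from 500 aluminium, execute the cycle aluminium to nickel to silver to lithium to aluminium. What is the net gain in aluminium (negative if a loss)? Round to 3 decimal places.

10.059

500 aluminium × 2.79 = 1395 nickel
1395 nickel × 0.377 = 525.915 silver
525.915 silver × 5.95 = 3129.19425 lithium
3129.19425 lithium × 0.163 = 510.05866275 aluminium
Net change: 510.05866275 − 500 = 10.05866275 aluminium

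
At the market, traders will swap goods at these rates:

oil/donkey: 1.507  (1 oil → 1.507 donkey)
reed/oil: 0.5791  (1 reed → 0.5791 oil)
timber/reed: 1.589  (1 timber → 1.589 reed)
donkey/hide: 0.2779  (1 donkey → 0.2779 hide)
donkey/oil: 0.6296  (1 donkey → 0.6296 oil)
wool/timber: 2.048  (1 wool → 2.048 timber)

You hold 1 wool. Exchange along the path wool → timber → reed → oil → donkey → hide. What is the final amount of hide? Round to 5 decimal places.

0.78924

1 wool × 2.048 = 2.048 timber
2.048 timber × 1.589 = 3.254272 reed
3.254272 reed × 0.5791 = 1.8845489152 oil
1.8845489152 oil × 1.507 = 2.8400152152064 donkey
2.8400152152064 donkey × 0.2779 = 0.78924022830585856 hide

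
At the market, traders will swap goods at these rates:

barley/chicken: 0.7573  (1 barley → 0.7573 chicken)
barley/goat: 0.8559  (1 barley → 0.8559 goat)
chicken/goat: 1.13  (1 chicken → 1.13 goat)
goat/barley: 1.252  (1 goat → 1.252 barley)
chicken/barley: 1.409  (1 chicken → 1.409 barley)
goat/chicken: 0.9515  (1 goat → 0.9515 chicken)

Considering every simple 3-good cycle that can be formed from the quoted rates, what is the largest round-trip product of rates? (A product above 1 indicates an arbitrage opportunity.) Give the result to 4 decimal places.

1.1475

barley→goat→chicken→barley: 0.8559 × 0.9515 × 1.409 = 1.14747
barley→chicken→goat→barley: 0.7573 × 1.13 × 1.252 = 1.07140
Maximum is barley→goat→chicken→barley at 1.1475; arbitrage exists.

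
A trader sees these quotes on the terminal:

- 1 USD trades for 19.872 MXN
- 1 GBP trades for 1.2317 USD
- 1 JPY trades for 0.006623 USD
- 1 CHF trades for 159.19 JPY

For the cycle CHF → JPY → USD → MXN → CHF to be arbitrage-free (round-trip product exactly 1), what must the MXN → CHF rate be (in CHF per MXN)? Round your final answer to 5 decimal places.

Known legs of the cycle: 159.19 × 0.006623 × 19.872 = 20.95135503264
For no arbitrage the full-cycle product must be 1, so the missing rate is 1 / 20.95135503264 ≈ 0.0477296.

0.04773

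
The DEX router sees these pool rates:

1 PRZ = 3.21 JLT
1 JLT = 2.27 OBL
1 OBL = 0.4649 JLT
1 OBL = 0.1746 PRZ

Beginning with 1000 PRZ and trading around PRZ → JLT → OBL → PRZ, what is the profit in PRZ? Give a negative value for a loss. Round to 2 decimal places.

1000 PRZ × 3.21 = 3210 JLT
3210 JLT × 2.27 = 7286.7 OBL
7286.7 OBL × 0.1746 = 1272.25782 PRZ
Net change: 1272.25782 − 1000 = 272.25782 PRZ

272.26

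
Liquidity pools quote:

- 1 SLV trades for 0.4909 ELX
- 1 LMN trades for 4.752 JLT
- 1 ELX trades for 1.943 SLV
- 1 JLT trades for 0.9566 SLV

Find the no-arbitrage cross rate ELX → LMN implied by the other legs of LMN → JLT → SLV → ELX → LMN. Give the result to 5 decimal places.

0.44813

Known legs of the cycle: 4.752 × 0.9566 × 0.4909 = 2.23151515488
For no arbitrage the full-cycle product must be 1, so the missing rate is 1 / 2.23151515488 ≈ 0.4481260.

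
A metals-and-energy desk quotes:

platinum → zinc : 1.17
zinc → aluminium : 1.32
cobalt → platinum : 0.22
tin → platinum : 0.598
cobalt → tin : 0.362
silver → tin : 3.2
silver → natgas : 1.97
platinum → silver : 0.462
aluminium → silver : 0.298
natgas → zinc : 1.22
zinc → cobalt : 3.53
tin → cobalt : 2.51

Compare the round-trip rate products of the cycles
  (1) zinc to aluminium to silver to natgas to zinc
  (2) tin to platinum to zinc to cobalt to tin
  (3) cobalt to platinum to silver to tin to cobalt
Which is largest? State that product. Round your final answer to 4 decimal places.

(1) 1.32 × 0.298 × 1.97 × 1.22 = 0.94540
(2) 0.598 × 1.17 × 3.53 × 0.362 = 0.89407
(3) 0.22 × 0.462 × 3.2 × 2.51 = 0.81637
Highest is cycle (1) at 0.9454 (≤1, no arbitrage).

0.9454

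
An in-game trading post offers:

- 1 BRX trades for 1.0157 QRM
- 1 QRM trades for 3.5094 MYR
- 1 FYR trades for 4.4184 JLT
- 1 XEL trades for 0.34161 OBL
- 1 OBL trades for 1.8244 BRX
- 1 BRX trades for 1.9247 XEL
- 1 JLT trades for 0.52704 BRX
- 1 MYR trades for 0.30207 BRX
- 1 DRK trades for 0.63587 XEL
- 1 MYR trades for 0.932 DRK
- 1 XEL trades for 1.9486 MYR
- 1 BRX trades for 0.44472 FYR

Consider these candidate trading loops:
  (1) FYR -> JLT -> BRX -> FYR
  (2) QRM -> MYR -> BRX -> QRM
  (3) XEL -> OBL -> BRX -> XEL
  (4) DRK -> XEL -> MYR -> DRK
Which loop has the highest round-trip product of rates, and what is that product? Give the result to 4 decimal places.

(1) 4.4184 × 0.52704 × 0.44472 = 1.03561
(2) 3.5094 × 0.30207 × 1.0157 = 1.07673
(3) 0.34161 × 1.8244 × 1.9247 = 1.19954
(4) 0.63587 × 1.9486 × 0.932 = 1.15480
Highest is cycle (3) at 1.1995 (>1, arbitrage).

1.1995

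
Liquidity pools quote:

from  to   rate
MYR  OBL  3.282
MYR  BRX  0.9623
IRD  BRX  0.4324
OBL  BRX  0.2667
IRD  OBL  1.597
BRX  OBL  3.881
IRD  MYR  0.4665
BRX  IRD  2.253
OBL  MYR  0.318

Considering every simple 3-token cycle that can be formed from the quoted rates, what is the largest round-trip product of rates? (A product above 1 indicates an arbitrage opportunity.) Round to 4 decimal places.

BRX→OBL→MYR→BRX: 3.881 × 0.318 × 0.9623 = 1.18763
IRD→MYR→BRX→IRD: 0.4665 × 0.9623 × 2.253 = 1.01140
IRD→OBL→BRX→IRD: 1.597 × 0.2667 × 2.253 = 0.95960
Maximum is BRX→OBL→MYR→BRX at 1.1876; arbitrage exists.

1.1876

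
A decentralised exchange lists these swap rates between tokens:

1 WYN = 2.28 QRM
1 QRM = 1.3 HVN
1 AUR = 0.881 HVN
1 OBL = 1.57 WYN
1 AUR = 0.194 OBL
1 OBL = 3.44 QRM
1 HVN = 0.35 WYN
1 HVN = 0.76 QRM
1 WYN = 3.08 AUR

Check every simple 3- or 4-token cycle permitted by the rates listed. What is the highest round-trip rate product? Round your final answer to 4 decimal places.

HVN→WYN→QRM→HVN: 0.35 × 2.28 × 1.3 = 1.03740
HVN→WYN→AUR→HVN: 0.35 × 3.08 × 0.881 = 0.94972
WYN→AUR→OBL→WYN: 3.08 × 0.194 × 1.57 = 0.93811
Maximum is HVN→WYN→QRM→HVN at 1.0374; arbitrage exists.

1.0374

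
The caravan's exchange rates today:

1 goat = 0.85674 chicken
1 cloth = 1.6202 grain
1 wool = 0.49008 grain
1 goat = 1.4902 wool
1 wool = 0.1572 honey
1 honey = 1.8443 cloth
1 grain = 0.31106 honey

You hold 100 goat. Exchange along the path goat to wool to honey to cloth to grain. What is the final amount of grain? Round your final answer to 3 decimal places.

70.000

100 goat × 1.4902 = 149.02 wool
149.02 wool × 0.1572 = 23.425944 honey
23.425944 honey × 1.8443 = 43.2044685192 cloth
43.2044685192 cloth × 1.6202 = 69.99987989480784 grain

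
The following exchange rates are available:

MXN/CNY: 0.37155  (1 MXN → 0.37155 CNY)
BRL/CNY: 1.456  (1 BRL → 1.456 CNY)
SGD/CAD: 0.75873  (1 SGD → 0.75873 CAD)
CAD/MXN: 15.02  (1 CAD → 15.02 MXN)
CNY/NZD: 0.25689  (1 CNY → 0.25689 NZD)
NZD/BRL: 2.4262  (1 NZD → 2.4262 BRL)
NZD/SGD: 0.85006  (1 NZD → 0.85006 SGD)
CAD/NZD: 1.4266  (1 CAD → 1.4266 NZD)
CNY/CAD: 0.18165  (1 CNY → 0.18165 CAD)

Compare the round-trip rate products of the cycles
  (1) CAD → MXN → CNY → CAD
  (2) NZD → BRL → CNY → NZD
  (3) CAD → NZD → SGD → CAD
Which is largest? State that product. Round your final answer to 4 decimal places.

(1) 15.02 × 0.37155 × 0.18165 = 1.01373
(2) 2.4262 × 1.456 × 0.25689 = 0.90748
(3) 1.4266 × 0.85006 × 0.75873 = 0.92011
Highest is cycle (1) at 1.0137 (>1, arbitrage).

1.0137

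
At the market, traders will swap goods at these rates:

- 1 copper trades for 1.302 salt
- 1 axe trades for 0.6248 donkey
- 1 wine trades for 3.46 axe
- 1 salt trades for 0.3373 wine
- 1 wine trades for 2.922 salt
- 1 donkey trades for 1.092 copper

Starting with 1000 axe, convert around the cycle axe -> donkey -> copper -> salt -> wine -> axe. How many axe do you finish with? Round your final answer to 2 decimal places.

1036.73

1000 axe × 0.6248 = 624.8 donkey
624.8 donkey × 1.092 = 682.2816 copper
682.2816 copper × 1.302 = 888.3306432 salt
888.3306432 salt × 0.3373 = 299.63392595136 wine
299.63392595136 wine × 3.46 = 1036.7333837917056 axe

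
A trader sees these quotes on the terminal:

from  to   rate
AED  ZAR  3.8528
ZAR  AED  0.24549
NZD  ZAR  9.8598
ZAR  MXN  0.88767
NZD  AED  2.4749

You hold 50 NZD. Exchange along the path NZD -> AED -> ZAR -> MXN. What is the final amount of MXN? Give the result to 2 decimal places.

50 NZD × 2.4749 = 123.745 AED
123.745 AED × 3.8528 = 476.764736 ZAR
476.764736 ZAR × 0.88767 = 423.20975320512 MXN

423.21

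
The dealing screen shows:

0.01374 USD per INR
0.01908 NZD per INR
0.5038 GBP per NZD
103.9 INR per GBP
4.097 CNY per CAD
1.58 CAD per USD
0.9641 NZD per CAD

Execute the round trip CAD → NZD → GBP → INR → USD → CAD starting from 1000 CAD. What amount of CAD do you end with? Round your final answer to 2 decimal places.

1000 CAD × 0.9641 = 964.1 NZD
964.1 NZD × 0.5038 = 485.71358 GBP
485.71358 GBP × 103.9 = 50465.640962 INR
50465.640962 INR × 0.01374 = 693.39790681788 USD
693.39790681788 USD × 1.58 = 1095.5686927722504 CAD

1095.57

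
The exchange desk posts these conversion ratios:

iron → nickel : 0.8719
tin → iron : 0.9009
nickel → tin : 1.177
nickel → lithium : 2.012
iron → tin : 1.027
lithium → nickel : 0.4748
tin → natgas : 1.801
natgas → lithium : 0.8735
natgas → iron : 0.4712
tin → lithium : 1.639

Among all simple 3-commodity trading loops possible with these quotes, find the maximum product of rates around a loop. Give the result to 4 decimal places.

nickel→tin→iron→nickel: 1.177 × 0.9009 × 0.8719 = 0.92453
nickel→tin→lithium→nickel: 1.177 × 1.639 × 0.4748 = 0.91594
iron→tin→natgas→iron: 1.027 × 1.801 × 0.4712 = 0.87154
Maximum is nickel→tin→iron→nickel at 0.9245; no arbitrage — every cycle loses value.

0.9245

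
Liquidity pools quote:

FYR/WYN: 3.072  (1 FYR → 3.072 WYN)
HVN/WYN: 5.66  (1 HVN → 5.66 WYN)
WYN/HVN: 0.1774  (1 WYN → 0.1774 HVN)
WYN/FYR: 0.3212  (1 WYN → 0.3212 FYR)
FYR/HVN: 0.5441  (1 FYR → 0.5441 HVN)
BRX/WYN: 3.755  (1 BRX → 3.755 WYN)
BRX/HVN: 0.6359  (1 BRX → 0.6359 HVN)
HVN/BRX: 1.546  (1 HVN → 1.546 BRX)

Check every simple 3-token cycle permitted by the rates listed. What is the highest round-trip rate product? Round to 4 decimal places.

1.0298

HVN→BRX→WYN→HVN: 1.546 × 3.755 × 0.1774 = 1.02985
HVN→WYN→FYR→HVN: 5.66 × 0.3212 × 0.5441 = 0.98917
Maximum is HVN→BRX→WYN→HVN at 1.0298; arbitrage exists.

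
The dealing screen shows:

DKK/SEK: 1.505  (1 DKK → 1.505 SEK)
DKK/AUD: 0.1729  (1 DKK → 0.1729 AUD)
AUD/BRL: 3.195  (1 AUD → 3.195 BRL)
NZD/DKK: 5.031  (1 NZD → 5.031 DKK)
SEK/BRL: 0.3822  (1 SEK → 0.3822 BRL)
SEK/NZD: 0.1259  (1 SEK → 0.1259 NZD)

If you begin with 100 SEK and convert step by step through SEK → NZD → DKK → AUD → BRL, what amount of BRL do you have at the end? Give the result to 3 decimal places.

100 SEK × 0.1259 = 12.59 NZD
12.59 NZD × 5.031 = 63.34029 DKK
63.34029 DKK × 0.1729 = 10.951536141 AUD
10.951536141 AUD × 3.195 = 34.990157970495 BRL

34.990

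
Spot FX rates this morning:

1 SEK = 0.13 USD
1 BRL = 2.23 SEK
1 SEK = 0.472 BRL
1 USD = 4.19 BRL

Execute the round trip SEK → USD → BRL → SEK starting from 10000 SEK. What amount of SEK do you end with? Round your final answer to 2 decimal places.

10000 SEK × 0.13 = 1300 USD
1300 USD × 4.19 = 5447 BRL
5447 BRL × 2.23 = 12146.81 SEK

12146.81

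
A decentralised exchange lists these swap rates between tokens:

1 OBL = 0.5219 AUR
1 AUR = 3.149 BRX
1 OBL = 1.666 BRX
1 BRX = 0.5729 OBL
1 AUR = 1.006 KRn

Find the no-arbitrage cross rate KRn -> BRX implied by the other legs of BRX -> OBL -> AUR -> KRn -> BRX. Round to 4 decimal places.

Known legs of the cycle: 0.5729 × 0.5219 × 1.006 = 0.30079048906
For no arbitrage the full-cycle product must be 1, so the missing rate is 1 / 0.30079048906 ≈ 3.324573.

3.3246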